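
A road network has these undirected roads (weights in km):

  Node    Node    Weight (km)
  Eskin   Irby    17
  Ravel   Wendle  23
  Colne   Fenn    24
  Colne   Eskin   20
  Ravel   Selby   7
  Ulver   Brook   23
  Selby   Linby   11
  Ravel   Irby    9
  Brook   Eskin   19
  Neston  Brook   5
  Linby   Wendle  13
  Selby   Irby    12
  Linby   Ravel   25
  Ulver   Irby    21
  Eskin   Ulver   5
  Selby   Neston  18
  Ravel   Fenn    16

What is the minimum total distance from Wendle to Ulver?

Compare a few routes:
Wendle → Ravel → Irby → Ulver: 23+9+21 = 53
Wendle → Linby → Selby → Irby → Ulver: 13+11+12+21 = 57
Wendle → Linby → Selby → Irby → Eskin → Ulver: 13+11+12+17+5 = 58
Wendle → Ravel → Irby → Eskin → Ulver: 23+9+17+5 = 54
Cheapest is Wendle → Ravel → Irby → Ulver at 53 km.

53 km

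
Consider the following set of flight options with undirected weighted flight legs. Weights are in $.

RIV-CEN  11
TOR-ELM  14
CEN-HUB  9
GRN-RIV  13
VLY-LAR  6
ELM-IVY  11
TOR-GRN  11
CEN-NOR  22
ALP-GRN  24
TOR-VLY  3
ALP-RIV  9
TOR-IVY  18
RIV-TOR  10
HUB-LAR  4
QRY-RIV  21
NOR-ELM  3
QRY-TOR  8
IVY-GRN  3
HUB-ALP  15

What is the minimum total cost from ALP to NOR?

$36

Shortest distances from ALP:
ALP: 0
RIV: 9  (via ALP)
HUB: 15  (via ALP)
TOR: 19  (via RIV)
LAR: 19  (via HUB)
CEN: 20  (via RIV)
VLY: 22  (via TOR)
GRN: 22  (via RIV)
IVY: 25  (via GRN)
QRY: 27  (via TOR)
ELM: 33  (via TOR)
NOR: 36  (via ELM)
Shortest route: ALP–RIV–TOR–ELM–NOR = $36.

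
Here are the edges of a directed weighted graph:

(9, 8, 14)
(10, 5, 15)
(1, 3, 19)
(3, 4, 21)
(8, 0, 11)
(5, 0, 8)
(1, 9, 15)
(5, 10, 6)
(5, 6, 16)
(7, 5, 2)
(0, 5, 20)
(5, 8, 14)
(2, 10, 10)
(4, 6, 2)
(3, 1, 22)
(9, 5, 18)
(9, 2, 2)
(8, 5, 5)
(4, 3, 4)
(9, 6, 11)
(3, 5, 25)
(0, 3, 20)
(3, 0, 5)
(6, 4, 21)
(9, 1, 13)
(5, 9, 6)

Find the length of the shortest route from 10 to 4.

Enumerating some paths:
10 → 5 → 6 → 4: 15+16+21 = 52
10 → 5 → 9 → 6 → 4: 15+6+11+21 = 53
Cheapest is 10 → 5 → 6 → 4 at 52.

52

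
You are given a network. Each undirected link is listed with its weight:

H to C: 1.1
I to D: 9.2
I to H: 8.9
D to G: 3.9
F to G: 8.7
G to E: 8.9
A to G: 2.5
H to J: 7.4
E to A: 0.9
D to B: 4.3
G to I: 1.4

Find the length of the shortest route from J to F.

26.4

Settle nodes by increasing distance from J:
J: 0
H: 7.4  (via J)
C: 8.5  (via H)
I: 16.3  (via H)
G: 17.7  (via I)
A: 20.2  (via G)
E: 21.1  (via A)
D: 21.6  (via G)
B: 25.9  (via D)
F: 26.4  (via G)
Shortest route: J → H → I → G → F = 26.4.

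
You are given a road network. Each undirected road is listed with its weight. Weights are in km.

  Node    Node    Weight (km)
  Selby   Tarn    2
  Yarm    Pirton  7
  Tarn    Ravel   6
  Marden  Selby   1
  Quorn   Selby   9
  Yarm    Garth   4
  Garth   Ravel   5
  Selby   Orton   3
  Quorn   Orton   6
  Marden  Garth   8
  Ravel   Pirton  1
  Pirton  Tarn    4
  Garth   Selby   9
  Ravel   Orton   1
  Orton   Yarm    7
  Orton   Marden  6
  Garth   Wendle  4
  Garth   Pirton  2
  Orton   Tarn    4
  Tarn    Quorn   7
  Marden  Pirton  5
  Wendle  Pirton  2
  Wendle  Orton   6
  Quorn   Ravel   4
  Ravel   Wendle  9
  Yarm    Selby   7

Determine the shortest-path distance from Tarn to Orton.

4 km

Compare a few routes:
Tarn–Ravel–Orton: 6+1 = 7
Tarn–Selby–Orton: 2+3 = 5
Tarn–Orton: 4 = 4
Tarn–Pirton–Ravel–Orton: 4+1+1 = 6
Cheapest is Tarn–Orton at 4 km.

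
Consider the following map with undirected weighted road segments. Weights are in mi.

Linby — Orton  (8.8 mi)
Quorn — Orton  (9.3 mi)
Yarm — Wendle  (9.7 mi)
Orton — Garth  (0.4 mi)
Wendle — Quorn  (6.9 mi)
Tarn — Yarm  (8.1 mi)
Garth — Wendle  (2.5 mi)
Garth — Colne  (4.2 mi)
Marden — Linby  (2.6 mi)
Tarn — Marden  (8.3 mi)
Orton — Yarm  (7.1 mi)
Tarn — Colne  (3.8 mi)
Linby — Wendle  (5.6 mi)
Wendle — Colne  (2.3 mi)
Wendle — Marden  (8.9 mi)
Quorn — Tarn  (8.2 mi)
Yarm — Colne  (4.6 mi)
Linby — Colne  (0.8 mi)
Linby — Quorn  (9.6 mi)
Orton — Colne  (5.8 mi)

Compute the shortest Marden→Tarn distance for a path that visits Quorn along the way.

Shortest Marden→Quorn: Marden–Linby–Quorn = 12.2
Best Quorn to Tarn: Quorn–Tarn costing 8.2
Total via Quorn: 12.2 + 8.2 = 20.4 mi.

20.4 mi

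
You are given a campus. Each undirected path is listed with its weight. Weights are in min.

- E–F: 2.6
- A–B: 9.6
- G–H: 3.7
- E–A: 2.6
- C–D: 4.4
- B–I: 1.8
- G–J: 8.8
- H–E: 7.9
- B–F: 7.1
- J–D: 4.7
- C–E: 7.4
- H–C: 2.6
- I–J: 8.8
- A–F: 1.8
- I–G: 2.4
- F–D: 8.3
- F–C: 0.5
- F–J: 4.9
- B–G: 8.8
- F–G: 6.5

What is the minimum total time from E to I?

11.5 min

Compare a few routes:
E → A → F → G → I: 2.6+1.8+6.5+2.4 = 13.3
E → F → G → I: 2.6+6.5+2.4 = 11.5
E → F → C → H → G → I: 2.6+0.5+2.6+3.7+2.4 = 11.8
The minimum is 11.5 min via E → F → G → I.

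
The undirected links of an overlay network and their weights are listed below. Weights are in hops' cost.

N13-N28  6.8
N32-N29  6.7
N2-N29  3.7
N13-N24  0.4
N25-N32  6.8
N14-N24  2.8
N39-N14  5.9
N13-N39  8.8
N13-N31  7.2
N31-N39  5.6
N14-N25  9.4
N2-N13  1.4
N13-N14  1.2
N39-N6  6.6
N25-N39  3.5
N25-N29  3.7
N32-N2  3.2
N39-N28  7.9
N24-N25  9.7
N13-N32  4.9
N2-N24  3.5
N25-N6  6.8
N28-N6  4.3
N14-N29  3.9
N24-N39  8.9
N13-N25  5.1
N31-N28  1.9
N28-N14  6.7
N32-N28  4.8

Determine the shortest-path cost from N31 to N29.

Candidate routes:
N31–N13–N14–N29: 7.2+1.2+3.9 = 12.3
N31–N28–N14–N29: 1.9+6.7+3.9 = 12.5
N31–N39–N25–N29: 5.6+3.5+3.7 = 12.8
N31–N28–N32–N29: 1.9+4.8+6.7 = 13.4
The minimum is 12.3 hops' cost via N31–N13–N14–N29.

12.3 hops' cost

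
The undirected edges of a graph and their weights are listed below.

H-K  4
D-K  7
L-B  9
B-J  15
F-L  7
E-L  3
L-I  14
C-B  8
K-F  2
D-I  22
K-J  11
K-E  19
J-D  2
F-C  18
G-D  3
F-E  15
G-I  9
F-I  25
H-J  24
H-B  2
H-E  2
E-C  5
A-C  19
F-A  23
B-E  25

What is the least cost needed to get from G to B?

16

Running Dijkstra from G:
G: 0
D: 3  (via G)
J: 5  (via D)
I: 9  (via G)
K: 10  (via D)
F: 12  (via K)
H: 14  (via K)
B: 16  (via H)
Shortest route: G–D–K–H–B = 16.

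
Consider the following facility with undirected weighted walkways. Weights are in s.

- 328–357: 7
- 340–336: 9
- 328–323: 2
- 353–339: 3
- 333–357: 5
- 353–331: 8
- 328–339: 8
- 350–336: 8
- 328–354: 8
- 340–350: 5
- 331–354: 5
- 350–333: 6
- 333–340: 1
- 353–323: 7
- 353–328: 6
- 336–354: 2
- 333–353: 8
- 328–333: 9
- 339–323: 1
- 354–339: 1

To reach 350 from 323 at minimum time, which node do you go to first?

Compare a few routes:
323 - 328 - 333 - 350: 2+9+6 = 17
323 - 339 - 354 - 336 - 350: 1+1+2+8 = 12
The minimum is 12 s via 323 - 339 - 354 - 336 - 350.
So from 323 the first move is to 339.

339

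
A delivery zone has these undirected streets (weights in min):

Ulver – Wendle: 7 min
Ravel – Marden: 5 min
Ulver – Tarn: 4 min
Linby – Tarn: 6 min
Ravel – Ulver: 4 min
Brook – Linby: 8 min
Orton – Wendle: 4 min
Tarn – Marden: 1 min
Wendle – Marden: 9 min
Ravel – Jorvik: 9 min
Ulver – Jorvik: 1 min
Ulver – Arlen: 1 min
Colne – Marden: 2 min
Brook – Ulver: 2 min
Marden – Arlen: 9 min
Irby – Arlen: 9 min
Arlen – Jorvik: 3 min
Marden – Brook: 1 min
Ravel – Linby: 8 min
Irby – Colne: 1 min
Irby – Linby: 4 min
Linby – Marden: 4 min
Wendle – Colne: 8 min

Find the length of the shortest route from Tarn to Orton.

Compare a few routes:
Tarn → Marden → Wendle → Orton: 1+9+4 = 14
Tarn → Ulver → Wendle → Orton: 4+7+4 = 15
Tarn → Marden → Colne → Wendle → Orton: 1+2+8+4 = 15
Tarn → Marden → Brook → Ulver → Wendle → Orton: 1+1+2+7+4 = 15
Cheapest is Tarn → Marden → Wendle → Orton at 14 min.

14 min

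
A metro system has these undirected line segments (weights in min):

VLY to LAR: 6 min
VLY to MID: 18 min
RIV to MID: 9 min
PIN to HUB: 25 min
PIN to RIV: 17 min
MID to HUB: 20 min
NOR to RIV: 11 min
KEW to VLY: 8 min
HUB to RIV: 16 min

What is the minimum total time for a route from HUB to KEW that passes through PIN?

Shortest HUB→PIN: HUB → PIN = 25
Shortest PIN→KEW: PIN → RIV → MID → VLY → KEW = 52
Total via PIN: 25 + 52 = 77 min.

77 min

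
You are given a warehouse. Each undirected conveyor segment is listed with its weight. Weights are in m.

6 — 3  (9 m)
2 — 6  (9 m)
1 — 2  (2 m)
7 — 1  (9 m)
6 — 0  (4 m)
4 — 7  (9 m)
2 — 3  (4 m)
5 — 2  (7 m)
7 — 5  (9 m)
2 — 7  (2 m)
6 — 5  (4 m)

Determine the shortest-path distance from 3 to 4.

Running Dijkstra from 3:
3: 0
2: 4  (via 3)
1: 6  (via 2)
7: 6  (via 2)
6: 9  (via 3)
5: 11  (via 2)
0: 13  (via 6)
4: 15  (via 7)
Shortest route: 3–2–7–4 = 15 m.

15 m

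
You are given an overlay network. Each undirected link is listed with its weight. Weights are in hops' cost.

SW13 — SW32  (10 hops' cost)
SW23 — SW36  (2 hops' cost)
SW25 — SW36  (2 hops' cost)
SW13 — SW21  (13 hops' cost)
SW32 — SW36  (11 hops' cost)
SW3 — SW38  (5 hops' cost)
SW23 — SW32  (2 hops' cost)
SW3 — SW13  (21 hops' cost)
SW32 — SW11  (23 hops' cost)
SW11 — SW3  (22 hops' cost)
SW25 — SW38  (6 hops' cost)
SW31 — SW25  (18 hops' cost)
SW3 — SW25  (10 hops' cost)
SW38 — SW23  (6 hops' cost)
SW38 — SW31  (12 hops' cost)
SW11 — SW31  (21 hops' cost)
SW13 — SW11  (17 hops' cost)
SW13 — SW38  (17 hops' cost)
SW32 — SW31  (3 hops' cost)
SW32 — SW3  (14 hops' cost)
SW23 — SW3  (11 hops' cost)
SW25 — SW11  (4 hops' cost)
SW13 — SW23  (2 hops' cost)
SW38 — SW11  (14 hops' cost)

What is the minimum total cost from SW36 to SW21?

Candidate routes:
SW36 - SW32 - SW23 - SW13 - SW21: 11+2+2+13 = 28
SW36 - SW25 - SW38 - SW23 - SW13 - SW21: 2+6+6+2+13 = 29
SW36 - SW23 - SW32 - SW13 - SW21: 2+2+10+13 = 27
SW36 - SW23 - SW13 - SW21: 2+2+13 = 17
Cheapest is SW36 - SW23 - SW13 - SW21 at 17 hops' cost.

17 hops' cost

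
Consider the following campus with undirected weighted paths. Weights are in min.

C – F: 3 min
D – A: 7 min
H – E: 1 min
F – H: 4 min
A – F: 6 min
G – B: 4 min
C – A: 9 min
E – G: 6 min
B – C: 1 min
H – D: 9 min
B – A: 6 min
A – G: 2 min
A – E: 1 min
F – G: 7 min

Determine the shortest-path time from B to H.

8 min

Candidate routes:
B → G → E → H: 4+6+1 = 11
B → C → F → H: 1+3+4 = 8
B → C → F → A → E → H: 1+3+6+1+1 = 12
Cheapest is B → C → F → H at 8 min.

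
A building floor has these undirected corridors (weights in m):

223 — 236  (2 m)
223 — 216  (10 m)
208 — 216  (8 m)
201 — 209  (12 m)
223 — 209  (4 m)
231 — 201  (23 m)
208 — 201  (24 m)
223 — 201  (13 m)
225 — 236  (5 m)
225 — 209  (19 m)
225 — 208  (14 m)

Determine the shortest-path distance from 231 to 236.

Compare a few routes:
231–201–209–225–236: 23+12+19+5 = 59
231–201–209–223–236: 23+12+4+2 = 41
231–201–223–236: 23+13+2 = 38
Cheapest is 231–201–223–236 at 38 m.

38 m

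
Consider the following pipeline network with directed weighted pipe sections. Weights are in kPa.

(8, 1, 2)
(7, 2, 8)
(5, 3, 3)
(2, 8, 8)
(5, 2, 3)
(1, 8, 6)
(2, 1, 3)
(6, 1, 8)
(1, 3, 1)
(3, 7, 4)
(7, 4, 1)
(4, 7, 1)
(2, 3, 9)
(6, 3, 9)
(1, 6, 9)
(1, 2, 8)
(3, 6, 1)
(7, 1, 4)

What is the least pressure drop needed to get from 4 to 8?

11 kPa

Compare a few routes:
4–7–1–8: 1+4+6 = 11
4–7–2–1–8: 1+8+3+6 = 18
4–7–1–2–8: 1+4+8+8 = 21
4–7–2–8: 1+8+8 = 17
The minimum is 11 kPa via 4–7–1–8.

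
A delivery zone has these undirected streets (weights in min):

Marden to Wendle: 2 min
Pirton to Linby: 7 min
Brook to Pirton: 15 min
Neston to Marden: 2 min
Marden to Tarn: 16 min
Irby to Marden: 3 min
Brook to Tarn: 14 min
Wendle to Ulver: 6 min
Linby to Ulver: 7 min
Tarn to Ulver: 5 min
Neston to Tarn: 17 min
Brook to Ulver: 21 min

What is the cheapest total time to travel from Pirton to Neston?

Settle nodes by increasing distance from Pirton:
Pirton: 0
Linby: 7  (via Pirton)
Ulver: 14  (via Linby)
Brook: 15  (via Pirton)
Tarn: 19  (via Ulver)
Wendle: 20  (via Ulver)
Marden: 22  (via Wendle)
Neston: 24  (via Marden)
Shortest route: Pirton → Linby → Ulver → Wendle → Marden → Neston = 24 min.

24 min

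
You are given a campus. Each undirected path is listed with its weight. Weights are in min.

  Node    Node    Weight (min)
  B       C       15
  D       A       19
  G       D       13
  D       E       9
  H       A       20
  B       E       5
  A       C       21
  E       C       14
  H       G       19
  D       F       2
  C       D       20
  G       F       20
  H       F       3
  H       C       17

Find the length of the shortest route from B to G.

Candidate routes:
B → E → D → F → H → G: 5+9+2+3+19 = 38
B → E → D → G: 5+9+13 = 27
B → E → D → F → G: 5+9+2+20 = 36
The minimum is 27 min via B → E → D → G.

27 min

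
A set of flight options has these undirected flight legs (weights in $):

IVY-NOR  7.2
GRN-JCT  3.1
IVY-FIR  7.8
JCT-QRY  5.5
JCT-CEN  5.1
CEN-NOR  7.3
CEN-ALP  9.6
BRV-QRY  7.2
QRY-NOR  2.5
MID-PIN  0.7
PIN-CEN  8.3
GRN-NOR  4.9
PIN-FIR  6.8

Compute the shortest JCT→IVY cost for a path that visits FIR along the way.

$28

Shortest JCT→FIR: JCT → CEN → PIN → FIR = 20.2
Shortest FIR→IVY: FIR → IVY = 7.8
Total via FIR: 20.2 + 7.8 = $28.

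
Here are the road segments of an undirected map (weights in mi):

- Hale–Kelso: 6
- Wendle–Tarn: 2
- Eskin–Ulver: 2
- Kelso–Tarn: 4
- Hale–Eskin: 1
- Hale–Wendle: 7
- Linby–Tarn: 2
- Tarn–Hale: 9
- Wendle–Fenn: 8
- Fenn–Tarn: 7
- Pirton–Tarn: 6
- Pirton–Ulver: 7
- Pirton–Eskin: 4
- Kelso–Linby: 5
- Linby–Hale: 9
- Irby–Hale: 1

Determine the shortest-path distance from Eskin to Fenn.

16 mi

Compare a few routes:
Eskin - Hale - Wendle - Fenn: 1+7+8 = 16
Eskin - Pirton - Tarn - Fenn: 4+6+7 = 17
The minimum is 16 mi via Eskin - Hale - Wendle - Fenn.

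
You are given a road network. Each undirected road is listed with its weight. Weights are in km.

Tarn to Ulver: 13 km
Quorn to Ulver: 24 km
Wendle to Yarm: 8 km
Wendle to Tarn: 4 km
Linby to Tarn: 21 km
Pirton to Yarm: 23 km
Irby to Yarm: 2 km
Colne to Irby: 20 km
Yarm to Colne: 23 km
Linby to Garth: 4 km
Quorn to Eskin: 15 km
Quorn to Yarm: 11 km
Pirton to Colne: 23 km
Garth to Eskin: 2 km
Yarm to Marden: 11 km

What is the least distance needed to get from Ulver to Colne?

Running Dijkstra from Ulver:
Ulver: 0
Tarn: 13  (via Ulver)
Wendle: 17  (via Tarn)
Quorn: 24  (via Ulver)
Yarm: 25  (via Wendle)
Irby: 27  (via Yarm)
Linby: 34  (via Tarn)
Marden: 36  (via Yarm)
Garth: 38  (via Linby)
Eskin: 39  (via Quorn)
Colne: 47  (via Irby)
Shortest route: Ulver → Tarn → Wendle → Yarm → Irby → Colne = 47 km.

47 km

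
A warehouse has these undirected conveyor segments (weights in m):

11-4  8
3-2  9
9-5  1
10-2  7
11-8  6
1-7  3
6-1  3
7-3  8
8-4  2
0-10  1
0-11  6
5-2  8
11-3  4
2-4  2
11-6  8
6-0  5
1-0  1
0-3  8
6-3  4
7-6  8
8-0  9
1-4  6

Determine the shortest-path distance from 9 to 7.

20 m

Candidate routes:
9 → 5 → 2 → 3 → 7: 1+8+9+8 = 26
9 → 5 → 2 → 10 → 0 → 1 → 7: 1+8+7+1+1+3 = 21
9 → 5 → 2 → 4 → 1 → 7: 1+8+2+6+3 = 20
9 → 5 → 2 → 4 → 8 → 0 → 1 → 7: 1+8+2+2+9+1+3 = 26
The minimum is 20 m via 9 → 5 → 2 → 4 → 1 → 7.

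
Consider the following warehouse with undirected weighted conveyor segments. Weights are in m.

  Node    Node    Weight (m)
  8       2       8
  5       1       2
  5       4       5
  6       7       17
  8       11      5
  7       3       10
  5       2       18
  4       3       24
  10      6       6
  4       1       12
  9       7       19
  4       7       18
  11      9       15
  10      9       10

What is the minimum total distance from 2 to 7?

Candidate routes:
2 - 5 - 4 - 7: 18+5+18 = 41
2 - 8 - 11 - 9 - 7: 8+5+15+19 = 47
The minimum is 41 m via 2 - 5 - 4 - 7.

41 m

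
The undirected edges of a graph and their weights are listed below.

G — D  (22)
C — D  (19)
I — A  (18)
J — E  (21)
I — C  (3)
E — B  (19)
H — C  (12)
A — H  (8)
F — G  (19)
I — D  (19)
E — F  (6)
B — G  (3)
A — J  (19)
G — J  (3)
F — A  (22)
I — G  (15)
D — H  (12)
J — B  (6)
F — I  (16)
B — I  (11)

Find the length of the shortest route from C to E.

25

Running Dijkstra from C:
C: 0
I: 3  (via C)
H: 12  (via C)
B: 14  (via I)
G: 17  (via B)
D: 19  (via C)
F: 19  (via I)
A: 20  (via H)
J: 20  (via B)
E: 25  (via F)
Shortest route: C → I → F → E = 25.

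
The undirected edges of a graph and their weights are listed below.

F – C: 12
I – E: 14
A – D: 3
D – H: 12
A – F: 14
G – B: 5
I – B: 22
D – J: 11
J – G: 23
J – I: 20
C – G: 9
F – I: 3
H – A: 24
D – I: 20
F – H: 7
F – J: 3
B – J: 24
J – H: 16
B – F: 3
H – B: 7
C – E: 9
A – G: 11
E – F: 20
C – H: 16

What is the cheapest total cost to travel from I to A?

Running Dijkstra from I:
I: 0
F: 3  (via I)
B: 6  (via F)
J: 6  (via F)
H: 10  (via F)
G: 11  (via B)
E: 14  (via I)
C: 15  (via F)
A: 17  (via F)
Shortest route: I–F–A = 17.

17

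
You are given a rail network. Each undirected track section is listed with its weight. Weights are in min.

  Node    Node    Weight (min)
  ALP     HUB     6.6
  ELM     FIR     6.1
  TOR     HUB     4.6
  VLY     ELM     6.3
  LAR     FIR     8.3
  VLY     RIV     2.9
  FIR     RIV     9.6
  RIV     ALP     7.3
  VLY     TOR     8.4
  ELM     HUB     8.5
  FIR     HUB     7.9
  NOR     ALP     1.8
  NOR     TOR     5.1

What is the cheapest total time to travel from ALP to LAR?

22.8 min

Shortest distances from ALP:
ALP: 0
NOR: 1.8  (via ALP)
HUB: 6.6  (via ALP)
TOR: 6.9  (via NOR)
RIV: 7.3  (via ALP)
VLY: 10.2  (via RIV)
FIR: 14.5  (via HUB)
ELM: 15.1  (via HUB)
LAR: 22.8  (via FIR)
Shortest route: ALP → HUB → FIR → LAR = 22.8 min.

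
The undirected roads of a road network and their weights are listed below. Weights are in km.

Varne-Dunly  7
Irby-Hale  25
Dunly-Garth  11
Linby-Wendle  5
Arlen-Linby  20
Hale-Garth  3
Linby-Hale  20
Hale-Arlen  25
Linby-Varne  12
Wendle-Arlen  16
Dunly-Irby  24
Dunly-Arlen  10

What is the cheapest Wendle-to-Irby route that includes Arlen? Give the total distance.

Best Wendle to Arlen: Wendle–Arlen costing 16
Best Arlen to Irby: Arlen–Dunly–Irby costing 34
Total via Arlen: 16 + 34 = 50 km.

50 km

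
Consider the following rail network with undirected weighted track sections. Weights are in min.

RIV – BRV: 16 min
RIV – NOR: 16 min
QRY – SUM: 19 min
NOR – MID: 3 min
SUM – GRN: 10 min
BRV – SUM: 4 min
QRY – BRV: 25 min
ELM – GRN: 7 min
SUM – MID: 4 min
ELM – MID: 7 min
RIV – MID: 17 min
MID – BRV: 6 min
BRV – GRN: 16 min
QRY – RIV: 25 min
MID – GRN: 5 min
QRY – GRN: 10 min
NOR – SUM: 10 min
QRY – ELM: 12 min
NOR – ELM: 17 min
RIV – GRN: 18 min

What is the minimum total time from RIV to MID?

17 min

Running Dijkstra from RIV:
RIV: 0
BRV: 16  (via RIV)
NOR: 16  (via RIV)
MID: 17  (via RIV)
Shortest route: RIV → MID = 17 min.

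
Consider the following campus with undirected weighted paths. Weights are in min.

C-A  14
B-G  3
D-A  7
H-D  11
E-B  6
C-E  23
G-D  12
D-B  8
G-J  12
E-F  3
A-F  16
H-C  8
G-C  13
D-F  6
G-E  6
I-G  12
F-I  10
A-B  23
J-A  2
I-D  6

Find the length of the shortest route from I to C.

Candidate routes:
I → G → C: 12+13 = 25
I → D → A → C: 6+7+14 = 27
Cheapest is I → G → C at 25 min.

25 min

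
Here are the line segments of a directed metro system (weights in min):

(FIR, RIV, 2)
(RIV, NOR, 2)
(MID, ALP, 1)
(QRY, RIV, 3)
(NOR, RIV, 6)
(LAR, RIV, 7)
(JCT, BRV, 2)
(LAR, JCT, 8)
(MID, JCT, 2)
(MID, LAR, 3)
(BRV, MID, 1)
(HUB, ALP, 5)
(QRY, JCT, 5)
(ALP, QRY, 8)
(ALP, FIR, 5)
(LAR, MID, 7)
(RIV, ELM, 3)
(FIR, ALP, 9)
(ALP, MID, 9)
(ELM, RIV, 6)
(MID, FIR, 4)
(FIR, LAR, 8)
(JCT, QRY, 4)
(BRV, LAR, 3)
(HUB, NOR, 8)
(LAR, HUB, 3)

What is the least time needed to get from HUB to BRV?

Compare a few routes:
HUB - ALP - QRY - JCT - BRV: 5+8+5+2 = 20
HUB - ALP - MID - JCT - BRV: 5+9+2+2 = 18
HUB - ALP - MID - LAR - JCT - BRV: 5+9+3+8+2 = 27
Cheapest is HUB - ALP - MID - JCT - BRV at 18 min.

18 min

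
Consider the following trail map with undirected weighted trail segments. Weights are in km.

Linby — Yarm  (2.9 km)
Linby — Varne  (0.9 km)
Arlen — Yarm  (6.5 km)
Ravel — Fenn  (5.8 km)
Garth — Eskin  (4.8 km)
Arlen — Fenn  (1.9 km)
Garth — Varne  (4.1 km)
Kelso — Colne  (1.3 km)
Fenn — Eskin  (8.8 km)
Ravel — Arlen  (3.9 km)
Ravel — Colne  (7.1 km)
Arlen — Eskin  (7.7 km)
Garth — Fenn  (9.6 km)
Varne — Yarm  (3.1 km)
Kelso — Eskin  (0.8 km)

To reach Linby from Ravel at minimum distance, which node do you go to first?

Arlen

Enumerating some paths:
Ravel → Arlen → Yarm → Varne → Linby: 3.9+6.5+3.1+0.9 = 14.4
Ravel → Arlen → Yarm → Linby: 3.9+6.5+2.9 = 13.3
Cheapest is Ravel → Arlen → Yarm → Linby at 13.3 km.
So from Ravel the first move is to Arlen.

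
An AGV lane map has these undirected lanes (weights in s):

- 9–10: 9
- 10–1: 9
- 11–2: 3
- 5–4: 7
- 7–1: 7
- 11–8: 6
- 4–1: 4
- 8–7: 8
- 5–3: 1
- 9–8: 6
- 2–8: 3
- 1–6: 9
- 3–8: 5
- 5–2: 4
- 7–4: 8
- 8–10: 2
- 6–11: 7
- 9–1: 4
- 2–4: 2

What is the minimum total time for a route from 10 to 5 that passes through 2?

9 s

Best 10 to 2: 10 → 8 → 2 costing 5
Shortest 2→5: 2 → 5 = 4
Total via 2: 5 + 4 = 9 s.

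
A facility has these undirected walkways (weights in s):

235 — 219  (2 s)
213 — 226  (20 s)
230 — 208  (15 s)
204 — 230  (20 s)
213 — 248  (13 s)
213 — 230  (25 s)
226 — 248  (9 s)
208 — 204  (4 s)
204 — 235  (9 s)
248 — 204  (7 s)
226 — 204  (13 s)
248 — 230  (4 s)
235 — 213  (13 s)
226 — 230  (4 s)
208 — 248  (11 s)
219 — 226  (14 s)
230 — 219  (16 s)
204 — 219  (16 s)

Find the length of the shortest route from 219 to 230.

16 s

Settle nodes by increasing distance from 219:
219: 0
235: 2  (via 219)
204: 11  (via 235)
226: 14  (via 219)
213: 15  (via 235)
208: 15  (via 204)
230: 16  (via 219)
Shortest route: 219–230 = 16 s.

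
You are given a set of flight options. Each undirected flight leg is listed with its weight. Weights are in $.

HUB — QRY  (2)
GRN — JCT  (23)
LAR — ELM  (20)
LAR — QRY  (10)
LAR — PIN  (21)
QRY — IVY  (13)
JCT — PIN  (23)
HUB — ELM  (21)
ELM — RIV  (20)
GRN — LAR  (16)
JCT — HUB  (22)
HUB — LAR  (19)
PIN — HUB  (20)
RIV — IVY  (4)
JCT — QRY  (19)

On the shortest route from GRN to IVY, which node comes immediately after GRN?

Compare a few routes:
GRN–LAR–QRY–IVY: 16+10+13 = 39
GRN–LAR–HUB–QRY–IVY: 16+19+2+13 = 50
GRN–JCT–QRY–IVY: 23+19+13 = 55
GRN–JCT–HUB–QRY–IVY: 23+22+2+13 = 60
The minimum is $39 via GRN–LAR–QRY–IVY.
So from GRN the first move is to LAR.

LAR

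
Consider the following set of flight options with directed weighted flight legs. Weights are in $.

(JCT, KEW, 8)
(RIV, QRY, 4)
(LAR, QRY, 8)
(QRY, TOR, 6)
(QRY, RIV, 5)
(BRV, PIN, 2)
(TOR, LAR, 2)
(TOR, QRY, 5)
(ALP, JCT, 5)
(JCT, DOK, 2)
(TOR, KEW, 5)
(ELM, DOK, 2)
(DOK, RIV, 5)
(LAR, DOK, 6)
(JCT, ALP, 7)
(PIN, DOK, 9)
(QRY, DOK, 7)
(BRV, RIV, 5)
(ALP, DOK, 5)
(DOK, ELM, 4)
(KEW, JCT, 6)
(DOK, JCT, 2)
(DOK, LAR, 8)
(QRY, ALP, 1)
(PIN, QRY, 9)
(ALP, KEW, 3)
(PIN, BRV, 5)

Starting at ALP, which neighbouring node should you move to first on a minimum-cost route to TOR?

DOK

Compare a few routes:
ALP–JCT–DOK–RIV–QRY–TOR: 5+2+5+4+6 = 22
ALP–DOK–RIV–QRY–TOR: 5+5+4+6 = 20
ALP–KEW–JCT–DOK–RIV–QRY–TOR: 3+6+2+5+4+6 = 26
Cheapest is ALP–DOK–RIV–QRY–TOR at $20.
So from ALP the first move is to DOK.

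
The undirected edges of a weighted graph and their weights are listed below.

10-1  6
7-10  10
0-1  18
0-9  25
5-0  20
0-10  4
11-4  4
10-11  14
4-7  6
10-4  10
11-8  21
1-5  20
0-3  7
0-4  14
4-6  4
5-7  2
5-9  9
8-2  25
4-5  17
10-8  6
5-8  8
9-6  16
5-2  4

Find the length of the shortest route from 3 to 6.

25

Settle nodes by increasing distance from 3:
3: 0
0: 7  (via 3)
10: 11  (via 0)
1: 17  (via 10)
8: 17  (via 10)
4: 21  (via 0)
7: 21  (via 10)
5: 23  (via 7)
6: 25  (via 4)
Shortest route: 3 → 0 → 4 → 6 = 25.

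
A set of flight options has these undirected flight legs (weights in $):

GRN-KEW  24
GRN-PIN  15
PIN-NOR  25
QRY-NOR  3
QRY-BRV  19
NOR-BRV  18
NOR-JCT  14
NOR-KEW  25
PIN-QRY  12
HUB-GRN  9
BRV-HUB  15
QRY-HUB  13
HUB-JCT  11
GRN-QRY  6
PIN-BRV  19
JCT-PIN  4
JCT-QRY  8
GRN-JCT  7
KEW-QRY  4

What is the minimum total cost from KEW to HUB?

Compare a few routes:
KEW → QRY → GRN → HUB: 4+6+9 = 19
KEW → QRY → HUB: 4+13 = 17
KEW → QRY → JCT → GRN → HUB: 4+8+7+9 = 28
KEW → QRY → JCT → HUB: 4+8+11 = 23
The minimum is $17 via KEW → QRY → HUB.

$17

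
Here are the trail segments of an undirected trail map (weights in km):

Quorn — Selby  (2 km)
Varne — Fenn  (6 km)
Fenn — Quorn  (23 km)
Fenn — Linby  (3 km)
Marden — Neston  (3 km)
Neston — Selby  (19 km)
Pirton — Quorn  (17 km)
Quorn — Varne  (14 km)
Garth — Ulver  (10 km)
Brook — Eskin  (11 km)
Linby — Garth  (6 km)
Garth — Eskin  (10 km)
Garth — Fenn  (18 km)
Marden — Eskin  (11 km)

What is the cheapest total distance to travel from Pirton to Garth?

46 km

Compare a few routes:
Pirton–Quorn–Varne–Fenn–Linby–Garth: 17+14+6+3+6 = 46
Pirton–Quorn–Fenn–Linby–Garth: 17+23+3+6 = 49
Pirton–Quorn–Varne–Fenn–Garth: 17+14+6+18 = 55
Cheapest is Pirton–Quorn–Varne–Fenn–Linby–Garth at 46 km.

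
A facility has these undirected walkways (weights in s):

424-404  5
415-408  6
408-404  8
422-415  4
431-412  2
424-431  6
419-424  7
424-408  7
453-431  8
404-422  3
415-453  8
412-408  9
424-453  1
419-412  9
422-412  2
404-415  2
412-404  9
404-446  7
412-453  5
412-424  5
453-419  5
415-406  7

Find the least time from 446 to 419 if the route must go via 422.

Shortest 446→422: 446–404–422 = 10
Shortest 422→419: 422–412–419 = 11
Total via 422: 10 + 11 = 21 s.

21 s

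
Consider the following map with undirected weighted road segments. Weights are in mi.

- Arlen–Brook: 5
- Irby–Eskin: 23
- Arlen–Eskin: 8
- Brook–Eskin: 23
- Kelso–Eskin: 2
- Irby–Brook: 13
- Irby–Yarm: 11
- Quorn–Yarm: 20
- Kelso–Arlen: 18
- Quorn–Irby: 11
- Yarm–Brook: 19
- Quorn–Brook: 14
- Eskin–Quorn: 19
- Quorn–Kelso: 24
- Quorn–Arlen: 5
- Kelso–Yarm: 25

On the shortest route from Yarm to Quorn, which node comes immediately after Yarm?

Quorn

Compare a few routes:
Yarm → Irby → Quorn: 11+11 = 22
Yarm → Quorn: 20 = 20
The minimum is 20 mi via Yarm → Quorn.
So from Yarm the first move is to Quorn.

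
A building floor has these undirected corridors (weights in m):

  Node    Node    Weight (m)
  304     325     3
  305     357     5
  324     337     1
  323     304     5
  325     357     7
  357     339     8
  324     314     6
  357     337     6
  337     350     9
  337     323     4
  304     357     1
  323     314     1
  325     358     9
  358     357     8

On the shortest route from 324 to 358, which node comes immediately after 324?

337

Candidate routes:
324 - 337 - 357 - 358: 1+6+8 = 15
324 - 337 - 323 - 304 - 357 - 358: 1+4+5+1+8 = 19
324 - 337 - 357 - 304 - 325 - 358: 1+6+1+3+9 = 20
Cheapest is 324 - 337 - 357 - 358 at 15 m.
So from 324 the first move is to 337.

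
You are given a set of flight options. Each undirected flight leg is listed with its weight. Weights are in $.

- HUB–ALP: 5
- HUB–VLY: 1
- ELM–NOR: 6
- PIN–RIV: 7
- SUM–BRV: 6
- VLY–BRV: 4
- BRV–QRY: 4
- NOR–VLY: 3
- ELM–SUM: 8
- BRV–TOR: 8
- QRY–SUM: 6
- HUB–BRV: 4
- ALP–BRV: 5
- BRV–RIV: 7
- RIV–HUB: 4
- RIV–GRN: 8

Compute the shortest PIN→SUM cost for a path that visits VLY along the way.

Best PIN to VLY: PIN → RIV → HUB → VLY costing 12
Shortest VLY→SUM: VLY → BRV → SUM = 10
Total via VLY: 12 + 10 = $22.

$22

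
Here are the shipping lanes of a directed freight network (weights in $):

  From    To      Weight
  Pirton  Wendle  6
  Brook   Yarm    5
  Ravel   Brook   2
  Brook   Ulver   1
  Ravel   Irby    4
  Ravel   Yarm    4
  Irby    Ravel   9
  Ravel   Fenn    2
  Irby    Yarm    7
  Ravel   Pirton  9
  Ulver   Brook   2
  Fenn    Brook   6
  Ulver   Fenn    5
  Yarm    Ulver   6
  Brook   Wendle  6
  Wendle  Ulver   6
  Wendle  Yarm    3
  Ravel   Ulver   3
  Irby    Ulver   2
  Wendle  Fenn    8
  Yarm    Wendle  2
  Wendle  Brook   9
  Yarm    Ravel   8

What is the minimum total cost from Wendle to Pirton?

$20

Running Dijkstra from Wendle:
Wendle: 0
Yarm: 3  (via Wendle)
Ulver: 6  (via Wendle)
Brook: 8  (via Ulver)
Fenn: 8  (via Wendle)
Ravel: 11  (via Yarm)
Irby: 15  (via Ravel)
Pirton: 20  (via Ravel)
Shortest route: Wendle → Yarm → Ravel → Pirton = $20.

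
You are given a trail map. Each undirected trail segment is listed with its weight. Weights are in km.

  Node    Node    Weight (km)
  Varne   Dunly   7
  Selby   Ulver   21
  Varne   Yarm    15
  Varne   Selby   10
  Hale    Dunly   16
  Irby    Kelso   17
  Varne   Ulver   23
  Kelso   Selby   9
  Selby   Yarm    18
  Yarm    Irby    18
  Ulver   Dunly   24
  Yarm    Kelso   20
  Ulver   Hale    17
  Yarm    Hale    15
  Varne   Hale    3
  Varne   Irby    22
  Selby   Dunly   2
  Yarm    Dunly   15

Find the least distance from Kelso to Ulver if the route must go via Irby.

Shortest Kelso→Irby: Kelso–Irby = 17
Best Irby to Ulver: Irby–Varne–Hale–Ulver costing 42
Total via Irby: 17 + 42 = 59 km.

59 km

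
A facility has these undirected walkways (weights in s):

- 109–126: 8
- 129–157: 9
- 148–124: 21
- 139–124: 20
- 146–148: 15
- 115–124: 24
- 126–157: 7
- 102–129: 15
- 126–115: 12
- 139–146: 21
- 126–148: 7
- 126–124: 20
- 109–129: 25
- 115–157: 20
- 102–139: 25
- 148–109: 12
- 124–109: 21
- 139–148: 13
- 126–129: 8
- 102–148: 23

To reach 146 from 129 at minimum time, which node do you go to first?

Compare a few routes:
129–126–148–146: 8+7+15 = 30
129–157–126–148–146: 9+7+7+15 = 38
The minimum is 30 s via 129–126–148–146.
So from 129 the first move is to 126.

126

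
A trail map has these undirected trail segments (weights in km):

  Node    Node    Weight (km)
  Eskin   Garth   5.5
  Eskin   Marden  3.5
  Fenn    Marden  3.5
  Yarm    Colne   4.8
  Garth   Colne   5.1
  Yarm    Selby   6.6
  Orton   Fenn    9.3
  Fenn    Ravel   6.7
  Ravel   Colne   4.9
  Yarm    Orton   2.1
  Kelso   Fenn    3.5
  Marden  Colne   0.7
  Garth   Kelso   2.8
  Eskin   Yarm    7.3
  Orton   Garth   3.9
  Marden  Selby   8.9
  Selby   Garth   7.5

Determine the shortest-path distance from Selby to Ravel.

14.5 km

Compare a few routes:
Selby–Garth–Colne–Ravel: 7.5+5.1+4.9 = 17.5
Selby–Marden–Colne–Ravel: 8.9+0.7+4.9 = 14.5
Selby–Marden–Fenn–Ravel: 8.9+3.5+6.7 = 19.1
Selby–Yarm–Colne–Ravel: 6.6+4.8+4.9 = 16.3
Cheapest is Selby–Marden–Colne–Ravel at 14.5 km.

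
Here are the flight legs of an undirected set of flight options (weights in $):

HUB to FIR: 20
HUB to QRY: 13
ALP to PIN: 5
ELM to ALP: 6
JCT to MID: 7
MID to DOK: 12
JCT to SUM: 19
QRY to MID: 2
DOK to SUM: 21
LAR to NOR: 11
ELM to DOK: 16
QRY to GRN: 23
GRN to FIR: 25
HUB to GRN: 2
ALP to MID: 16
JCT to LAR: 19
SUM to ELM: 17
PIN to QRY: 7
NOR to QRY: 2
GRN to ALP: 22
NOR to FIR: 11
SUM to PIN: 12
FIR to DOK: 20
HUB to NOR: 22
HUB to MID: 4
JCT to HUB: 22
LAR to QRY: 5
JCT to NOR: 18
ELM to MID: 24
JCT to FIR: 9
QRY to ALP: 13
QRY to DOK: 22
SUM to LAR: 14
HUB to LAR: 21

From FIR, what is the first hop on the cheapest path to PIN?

Compare a few routes:
FIR → NOR → QRY → PIN: 11+2+7 = 20
FIR → NOR → QRY → ALP → PIN: 11+2+13+5 = 31
FIR → JCT → MID → QRY → PIN: 9+7+2+7 = 25
FIR → HUB → MID → QRY → PIN: 20+4+2+7 = 33
Cheapest is FIR → NOR → QRY → PIN at $20.
So from FIR the first move is to NOR.

NOR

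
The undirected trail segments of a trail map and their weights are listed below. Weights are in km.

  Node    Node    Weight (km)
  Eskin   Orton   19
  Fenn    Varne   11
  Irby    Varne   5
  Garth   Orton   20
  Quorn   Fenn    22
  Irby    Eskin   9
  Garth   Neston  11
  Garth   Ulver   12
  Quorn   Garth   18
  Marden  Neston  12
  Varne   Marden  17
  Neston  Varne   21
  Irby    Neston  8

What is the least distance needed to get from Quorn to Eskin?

Shortest distances from Quorn:
Quorn: 0
Garth: 18  (via Quorn)
Fenn: 22  (via Quorn)
Neston: 29  (via Garth)
Ulver: 30  (via Garth)
Varne: 33  (via Fenn)
Irby: 37  (via Neston)
Orton: 38  (via Garth)
Marden: 41  (via Neston)
Eskin: 46  (via Irby)
Shortest route: Quorn → Garth → Neston → Irby → Eskin = 46 km.

46 km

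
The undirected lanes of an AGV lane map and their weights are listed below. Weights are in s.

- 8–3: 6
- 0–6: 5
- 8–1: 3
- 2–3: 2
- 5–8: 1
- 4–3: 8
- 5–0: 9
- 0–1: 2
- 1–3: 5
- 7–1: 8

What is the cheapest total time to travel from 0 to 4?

15 s

Shortest distances from 0:
0: 0
1: 2  (via 0)
6: 5  (via 0)
8: 5  (via 1)
5: 6  (via 8)
3: 7  (via 1)
2: 9  (via 3)
7: 10  (via 1)
4: 15  (via 3)
Shortest route: 0–1–3–4 = 15 s.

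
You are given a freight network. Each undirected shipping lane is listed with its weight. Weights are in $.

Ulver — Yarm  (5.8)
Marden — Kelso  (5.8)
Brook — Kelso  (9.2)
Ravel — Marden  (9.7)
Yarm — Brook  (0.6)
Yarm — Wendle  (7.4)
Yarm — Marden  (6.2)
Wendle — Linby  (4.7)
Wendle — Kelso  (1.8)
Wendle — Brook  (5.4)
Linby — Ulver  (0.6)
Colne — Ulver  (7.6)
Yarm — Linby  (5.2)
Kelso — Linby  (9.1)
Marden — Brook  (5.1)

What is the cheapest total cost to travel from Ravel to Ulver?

Running Dijkstra from Ravel:
Ravel: 0
Marden: 9.7  (via Ravel)
Brook: 14.8  (via Marden)
Yarm: 15.4  (via Brook)
Kelso: 15.5  (via Marden)
Wendle: 17.3  (via Kelso)
Linby: 20.6  (via Yarm)
Ulver: 21.2  (via Yarm)
Shortest route: Ravel–Marden–Brook–Yarm–Ulver = $21.2.

$21.2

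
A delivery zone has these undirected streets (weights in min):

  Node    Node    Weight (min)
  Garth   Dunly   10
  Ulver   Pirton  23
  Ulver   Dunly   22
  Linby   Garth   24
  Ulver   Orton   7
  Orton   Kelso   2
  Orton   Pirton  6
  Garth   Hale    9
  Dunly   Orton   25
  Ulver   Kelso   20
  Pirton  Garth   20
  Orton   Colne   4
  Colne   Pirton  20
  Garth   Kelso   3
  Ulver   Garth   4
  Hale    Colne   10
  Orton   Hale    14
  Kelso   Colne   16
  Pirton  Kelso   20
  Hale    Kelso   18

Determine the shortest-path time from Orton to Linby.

Running Dijkstra from Orton:
Orton: 0
Kelso: 2  (via Orton)
Colne: 4  (via Orton)
Garth: 5  (via Kelso)
Pirton: 6  (via Orton)
Ulver: 7  (via Orton)
Hale: 14  (via Orton)
Dunly: 15  (via Garth)
Linby: 29  (via Garth)
Shortest route: Orton → Kelso → Garth → Linby = 29 min.

29 min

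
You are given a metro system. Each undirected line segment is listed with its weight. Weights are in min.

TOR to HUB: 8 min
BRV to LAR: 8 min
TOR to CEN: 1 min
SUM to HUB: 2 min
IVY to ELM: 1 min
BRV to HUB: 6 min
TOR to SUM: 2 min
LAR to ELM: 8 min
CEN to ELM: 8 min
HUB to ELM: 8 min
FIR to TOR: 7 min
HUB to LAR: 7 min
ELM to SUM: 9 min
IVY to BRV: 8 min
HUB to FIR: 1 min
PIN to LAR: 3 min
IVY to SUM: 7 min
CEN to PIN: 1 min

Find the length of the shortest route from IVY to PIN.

Running Dijkstra from IVY:
IVY: 0
ELM: 1  (via IVY)
SUM: 7  (via IVY)
BRV: 8  (via IVY)
HUB: 9  (via ELM)
TOR: 9  (via SUM)
LAR: 9  (via ELM)
CEN: 9  (via ELM)
FIR: 10  (via HUB)
PIN: 10  (via CEN)
Shortest route: IVY–ELM–CEN–PIN = 10 min.

10 min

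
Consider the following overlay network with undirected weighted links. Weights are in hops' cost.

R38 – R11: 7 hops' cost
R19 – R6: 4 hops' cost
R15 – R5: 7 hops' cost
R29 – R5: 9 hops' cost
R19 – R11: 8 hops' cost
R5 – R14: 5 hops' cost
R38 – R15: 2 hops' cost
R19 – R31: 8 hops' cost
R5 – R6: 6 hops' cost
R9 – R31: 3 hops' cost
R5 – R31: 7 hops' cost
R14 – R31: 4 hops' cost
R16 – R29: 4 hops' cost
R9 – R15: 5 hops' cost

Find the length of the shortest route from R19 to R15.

Enumerating some paths:
R19 - R6 - R5 - R15: 4+6+7 = 17
R19 - R11 - R38 - R15: 8+7+2 = 17
R19 - R31 - R9 - R15: 8+3+5 = 16
R19 - R31 - R5 - R15: 8+7+7 = 22
Cheapest is R19 - R31 - R9 - R15 at 16 hops' cost.

16 hops' cost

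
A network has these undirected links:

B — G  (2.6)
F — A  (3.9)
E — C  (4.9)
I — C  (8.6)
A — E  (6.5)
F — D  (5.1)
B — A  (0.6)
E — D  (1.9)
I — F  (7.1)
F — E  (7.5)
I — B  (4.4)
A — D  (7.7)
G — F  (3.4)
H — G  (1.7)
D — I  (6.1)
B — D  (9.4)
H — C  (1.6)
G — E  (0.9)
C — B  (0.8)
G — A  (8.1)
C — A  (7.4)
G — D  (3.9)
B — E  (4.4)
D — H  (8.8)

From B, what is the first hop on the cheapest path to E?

G

Compare a few routes:
B–G–E: 2.6+0.9 = 3.5
B–C–H–G–E: 0.8+1.6+1.7+0.9 = 5
B–E: 4.4 = 4.4
The minimum is 3.5 via B–G–E.
So from B the first move is to G.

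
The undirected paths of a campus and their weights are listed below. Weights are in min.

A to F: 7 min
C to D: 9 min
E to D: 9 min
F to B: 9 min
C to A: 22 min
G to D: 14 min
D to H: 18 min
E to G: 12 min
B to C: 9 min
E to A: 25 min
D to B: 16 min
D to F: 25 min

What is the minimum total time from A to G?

37 min

Enumerating some paths:
A - C - D - G: 22+9+14 = 45
A - E - G: 25+12 = 37
The minimum is 37 min via A - E - G.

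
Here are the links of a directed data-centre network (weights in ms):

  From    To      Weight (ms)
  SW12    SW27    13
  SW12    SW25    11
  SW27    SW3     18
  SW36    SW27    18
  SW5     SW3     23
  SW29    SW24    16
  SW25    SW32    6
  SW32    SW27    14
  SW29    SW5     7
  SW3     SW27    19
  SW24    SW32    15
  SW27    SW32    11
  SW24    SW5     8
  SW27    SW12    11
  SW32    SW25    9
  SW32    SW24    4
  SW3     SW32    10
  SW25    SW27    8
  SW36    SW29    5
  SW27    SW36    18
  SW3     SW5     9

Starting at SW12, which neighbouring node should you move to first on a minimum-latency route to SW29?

Enumerating some paths:
SW12 - SW25 - SW27 - SW36 - SW29: 11+8+18+5 = 42
SW12 - SW25 - SW32 - SW27 - SW36 - SW29: 11+6+14+18+5 = 54
SW12 - SW27 - SW36 - SW29: 13+18+5 = 36
Cheapest is SW12 - SW27 - SW36 - SW29 at 36 ms.
So from SW12 the first move is to SW27.

SW27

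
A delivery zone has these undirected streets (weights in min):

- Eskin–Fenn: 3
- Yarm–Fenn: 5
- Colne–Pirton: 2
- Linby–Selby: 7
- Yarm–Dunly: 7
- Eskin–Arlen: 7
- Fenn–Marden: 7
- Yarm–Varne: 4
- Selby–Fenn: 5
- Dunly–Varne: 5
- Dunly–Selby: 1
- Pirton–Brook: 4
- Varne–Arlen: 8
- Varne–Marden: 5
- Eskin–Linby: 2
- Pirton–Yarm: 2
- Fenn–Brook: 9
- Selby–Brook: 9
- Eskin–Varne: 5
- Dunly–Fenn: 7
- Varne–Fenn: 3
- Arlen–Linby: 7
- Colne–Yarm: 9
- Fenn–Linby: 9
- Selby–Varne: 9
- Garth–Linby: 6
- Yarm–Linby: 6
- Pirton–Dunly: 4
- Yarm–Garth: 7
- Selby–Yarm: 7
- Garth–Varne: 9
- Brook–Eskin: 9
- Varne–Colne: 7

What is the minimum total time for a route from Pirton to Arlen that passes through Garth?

22 min

Shortest Pirton→Garth: Pirton → Yarm → Garth = 9
Shortest Garth→Arlen: Garth → Linby → Arlen = 13
Total via Garth: 9 + 13 = 22 min.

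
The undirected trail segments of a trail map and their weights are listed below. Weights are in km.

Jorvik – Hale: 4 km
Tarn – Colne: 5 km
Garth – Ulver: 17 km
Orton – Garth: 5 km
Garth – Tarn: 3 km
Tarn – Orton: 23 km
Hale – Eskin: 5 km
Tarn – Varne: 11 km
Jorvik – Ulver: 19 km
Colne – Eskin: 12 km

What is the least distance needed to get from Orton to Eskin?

Shortest distances from Orton:
Orton: 0
Garth: 5  (via Orton)
Tarn: 8  (via Garth)
Colne: 13  (via Tarn)
Varne: 19  (via Tarn)
Ulver: 22  (via Garth)
Eskin: 25  (via Colne)
Shortest route: Orton → Garth → Tarn → Colne → Eskin = 25 km.

25 km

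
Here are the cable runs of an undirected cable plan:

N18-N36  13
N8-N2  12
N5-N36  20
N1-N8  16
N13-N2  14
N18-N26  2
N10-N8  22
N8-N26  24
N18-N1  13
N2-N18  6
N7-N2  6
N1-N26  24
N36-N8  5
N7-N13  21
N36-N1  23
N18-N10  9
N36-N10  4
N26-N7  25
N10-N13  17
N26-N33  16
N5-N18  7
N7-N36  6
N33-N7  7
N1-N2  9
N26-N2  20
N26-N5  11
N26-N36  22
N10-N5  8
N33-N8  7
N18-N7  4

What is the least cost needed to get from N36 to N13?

Shortest distances from N36:
N36: 0
N10: 4  (via N36)
N8: 5  (via N36)
N7: 6  (via N36)
N18: 10  (via N7)
N33: 12  (via N8)
N2: 12  (via N7)
N26: 12  (via N18)
N5: 12  (via N10)
N13: 21  (via N10)
Shortest route: N36–N10–N13 = 21.

21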